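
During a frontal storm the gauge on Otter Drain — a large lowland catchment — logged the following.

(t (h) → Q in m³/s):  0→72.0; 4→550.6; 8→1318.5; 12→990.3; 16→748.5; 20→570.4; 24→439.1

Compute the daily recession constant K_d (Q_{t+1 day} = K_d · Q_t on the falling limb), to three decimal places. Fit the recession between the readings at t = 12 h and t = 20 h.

K_d ≈ 0.191

Between t = 12 h and t = 20 h the flow falls from 990.3 to 570.4 m³/s over 2×4 h = 8 h.
Per-interval ratio K = (570.4/990.3)^(1/2) = 0.7589; K_d = K^(24/4) = 0.191.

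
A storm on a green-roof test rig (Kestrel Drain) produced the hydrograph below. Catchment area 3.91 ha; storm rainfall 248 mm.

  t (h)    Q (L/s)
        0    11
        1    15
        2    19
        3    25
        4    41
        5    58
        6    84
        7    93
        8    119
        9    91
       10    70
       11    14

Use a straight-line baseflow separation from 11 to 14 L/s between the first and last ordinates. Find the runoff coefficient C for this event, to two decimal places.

ΣQ_DR = 490.0 L/s; V = ΣQ_DR·Δt = 1.764 × 10^6 L.
Runoff depth d = V / A = 45.12 mm.
C = d / P = 45.12 / 248 = 0.18.

C ≈ 0.18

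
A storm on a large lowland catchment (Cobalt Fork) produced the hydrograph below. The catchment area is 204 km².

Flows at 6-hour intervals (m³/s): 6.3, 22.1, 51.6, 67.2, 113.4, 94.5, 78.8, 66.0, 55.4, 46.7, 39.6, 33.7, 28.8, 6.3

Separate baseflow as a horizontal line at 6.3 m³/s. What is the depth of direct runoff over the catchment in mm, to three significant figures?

d ≈ 65.9 mm

Direct runoff: 0.0, 15.8, 45.3, 60.9, 107.1, 88.2, 72.5, 59.7, 49.1, 40.4, 33.3, 27.4, 22.5, 0.0 m³/s; ΣQ_DR = 622.2 m³/s.
V = ΣQ_DR · Δt = 622.2 × 21600 s = 1.344 × 10^7 m³.
Over A = 204 km², depth = V / A = 65.9 mm.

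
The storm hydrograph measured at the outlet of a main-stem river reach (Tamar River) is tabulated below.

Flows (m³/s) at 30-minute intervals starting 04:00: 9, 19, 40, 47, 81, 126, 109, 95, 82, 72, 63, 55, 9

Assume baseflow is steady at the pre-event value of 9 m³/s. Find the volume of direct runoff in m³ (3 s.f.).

Direct-runoff ordinates (Q − Q_b): 0.0, 10.0, 31.0, 38.0, 72.0, 117.0, 100.0, 86.0, 73.0, 63.0, 54.0, 46.0, 0.0 m³/s.
ΣQ_DR = 690.0 m³/s.
With Δt = 0.5 h = 1800 s, V = ΣQ_DR · Δt = 690.0 × 1800 = 1.24 × 10^6 m³.

V ≈ 1.24 × 10^6 m³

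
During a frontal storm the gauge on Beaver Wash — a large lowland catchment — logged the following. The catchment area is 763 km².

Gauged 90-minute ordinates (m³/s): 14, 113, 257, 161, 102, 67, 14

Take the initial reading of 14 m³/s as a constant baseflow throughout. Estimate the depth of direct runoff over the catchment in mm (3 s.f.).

Direct runoff: 0.0, 99.0, 243.0, 147.0, 88.0, 53.0, 0.0 m³/s; ΣQ_DR = 630.0 m³/s.
V = ΣQ_DR · Δt = 630.0 × 5400 s = 3.402 × 10^6 m³.
Over A = 763 km², depth = V / A = 4.46 mm.

d ≈ 4.46 mm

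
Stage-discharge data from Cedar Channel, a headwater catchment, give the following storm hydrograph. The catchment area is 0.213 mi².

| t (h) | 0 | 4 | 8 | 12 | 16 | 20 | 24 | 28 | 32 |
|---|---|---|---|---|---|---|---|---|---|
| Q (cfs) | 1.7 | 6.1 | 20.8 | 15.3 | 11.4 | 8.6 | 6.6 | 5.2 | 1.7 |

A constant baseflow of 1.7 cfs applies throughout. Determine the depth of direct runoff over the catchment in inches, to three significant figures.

Direct runoff: 0.0, 4.4, 19.1, 13.6, 9.7, 6.9, 4.9, 3.5, 0.0 cfs; ΣQ_DR = 62.10 cfs.
V = ΣQ_DR · Δt = 62.10 × 14400 s = 8.942 × 10^5 ft³.
Over A = 0.213 mi², depth = V / A = 1.81 in.

d ≈ 1.81 in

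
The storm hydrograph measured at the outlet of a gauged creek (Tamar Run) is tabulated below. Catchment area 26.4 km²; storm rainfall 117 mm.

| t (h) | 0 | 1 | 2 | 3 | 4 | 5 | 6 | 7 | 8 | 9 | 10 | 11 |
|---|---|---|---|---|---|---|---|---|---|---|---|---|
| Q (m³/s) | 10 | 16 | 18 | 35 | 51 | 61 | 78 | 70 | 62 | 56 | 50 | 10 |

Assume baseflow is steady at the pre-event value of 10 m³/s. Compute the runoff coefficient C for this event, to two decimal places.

C ≈ 0.46

ΣQ_DR = 397.0 m³/s; V = ΣQ_DR·Δt = 1.429 × 10^6 m³.
Runoff depth d = V / A = 54.14 mm.
C = d / P = 54.14 / 117 = 0.46.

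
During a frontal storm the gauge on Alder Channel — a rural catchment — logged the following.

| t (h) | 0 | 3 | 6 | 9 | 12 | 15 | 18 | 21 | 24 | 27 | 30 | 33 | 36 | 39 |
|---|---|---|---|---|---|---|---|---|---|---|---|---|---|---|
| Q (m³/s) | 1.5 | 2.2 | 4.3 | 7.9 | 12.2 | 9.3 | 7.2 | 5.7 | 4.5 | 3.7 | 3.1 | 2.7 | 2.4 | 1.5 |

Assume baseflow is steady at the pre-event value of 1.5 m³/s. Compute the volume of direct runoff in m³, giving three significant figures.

V ≈ 5.10 × 10^5 m³

Direct-runoff ordinates (Q − Q_b): 0.0, 0.7, 2.8, 6.4, 10.7, 7.8, 5.7, 4.2, 3.0, 2.2, 1.6, 1.2, 0.9, 0.0 m³/s.
ΣQ_DR = 47.20 m³/s.
With Δt = 3 h = 10800 s, V = ΣQ_DR · Δt = 47.20 × 10800 = 5.10 × 10^5 m³.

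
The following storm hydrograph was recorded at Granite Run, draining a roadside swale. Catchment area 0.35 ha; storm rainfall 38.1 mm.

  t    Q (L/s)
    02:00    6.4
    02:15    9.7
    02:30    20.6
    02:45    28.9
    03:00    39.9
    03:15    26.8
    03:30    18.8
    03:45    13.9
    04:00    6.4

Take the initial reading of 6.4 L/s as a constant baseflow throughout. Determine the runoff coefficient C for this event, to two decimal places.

ΣQ_DR = 113.8 L/s; V = ΣQ_DR·Δt = 1.024 × 10^5 L.
Runoff depth d = V / A = 29.26 mm.
C = d / P = 29.26 / 38.1 = 0.77.

C ≈ 0.77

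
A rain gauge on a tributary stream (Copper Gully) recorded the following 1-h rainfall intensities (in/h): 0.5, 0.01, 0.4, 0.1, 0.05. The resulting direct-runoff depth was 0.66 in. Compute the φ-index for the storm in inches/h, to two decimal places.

Only the 2 blocks with intensity above φ contribute runoff: 0.5, 0.4 in/h.
Σ(I−φ)·Δt = d  ⇒  (0.5+0.4 − 2φ)·1 = 0.66
φ = (0.9000 − 0.66/1) / 2 = 0.12 in/h.

φ ≈ 0.12 in/h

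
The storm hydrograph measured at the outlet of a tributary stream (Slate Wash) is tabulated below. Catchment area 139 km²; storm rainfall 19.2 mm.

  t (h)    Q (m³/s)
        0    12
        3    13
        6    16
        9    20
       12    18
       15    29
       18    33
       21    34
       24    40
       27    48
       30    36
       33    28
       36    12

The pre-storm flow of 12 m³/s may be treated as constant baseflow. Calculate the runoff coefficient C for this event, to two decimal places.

ΣQ_DR = 183.0 m³/s; V = ΣQ_DR·Δt = 1.976 × 10^6 m³.
Runoff depth d = V / A = 14.22 mm.
C = d / P = 14.22 / 19.2 = 0.74.

C ≈ 0.74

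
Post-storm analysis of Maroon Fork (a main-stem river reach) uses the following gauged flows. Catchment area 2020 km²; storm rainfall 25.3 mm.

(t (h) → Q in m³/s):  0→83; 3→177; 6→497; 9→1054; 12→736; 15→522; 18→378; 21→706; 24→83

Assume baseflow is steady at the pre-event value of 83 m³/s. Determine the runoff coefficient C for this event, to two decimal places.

C ≈ 0.74

ΣQ_DR = 3489 m³/s; V = ΣQ_DR·Δt = 3.768 × 10^7 m³.
Runoff depth d = V / A = 18.65 mm.
C = d / P = 18.65 / 25.3 = 0.74.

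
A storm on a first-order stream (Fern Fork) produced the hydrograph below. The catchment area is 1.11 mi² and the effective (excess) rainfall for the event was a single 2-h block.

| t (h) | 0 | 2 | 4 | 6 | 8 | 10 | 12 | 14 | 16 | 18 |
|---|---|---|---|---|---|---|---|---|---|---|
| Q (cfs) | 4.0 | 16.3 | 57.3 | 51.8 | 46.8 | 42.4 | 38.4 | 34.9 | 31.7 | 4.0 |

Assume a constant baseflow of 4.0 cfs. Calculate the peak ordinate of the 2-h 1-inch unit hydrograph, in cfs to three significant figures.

U_p ≈ 66.4 cfs

Direct runoff: 0.0, 12.3, 53.3, 47.8, 42.8, 38.4, 34.4, 30.9, 27.7, 0.0 cfs; ΣQ_DR = 287.6 cfs, peak = 53.3 cfs.
Runoff depth d = ΣQ_DR·Δt / A = 287.6 × 7200 / (1.11 mi²) = 0.8030 in.
The 1-inch UH is the DRH scaled by (1 in)/d, so U_p = 53.3 × 1/0.8030 = 66.4 cfs.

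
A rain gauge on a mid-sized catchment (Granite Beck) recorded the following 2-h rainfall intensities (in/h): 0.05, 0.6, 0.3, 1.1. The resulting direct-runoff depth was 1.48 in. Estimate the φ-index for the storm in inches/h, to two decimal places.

Only the 2 blocks with intensity above φ contribute runoff: 0.6, 1.1 in/h.
Σ(I−φ)·Δt = d  ⇒  (0.6+1.1 − 2φ)·2 = 1.48
φ = (1.700 − 1.48/2) / 2 = 0.48 in/h.

φ ≈ 0.48 in/h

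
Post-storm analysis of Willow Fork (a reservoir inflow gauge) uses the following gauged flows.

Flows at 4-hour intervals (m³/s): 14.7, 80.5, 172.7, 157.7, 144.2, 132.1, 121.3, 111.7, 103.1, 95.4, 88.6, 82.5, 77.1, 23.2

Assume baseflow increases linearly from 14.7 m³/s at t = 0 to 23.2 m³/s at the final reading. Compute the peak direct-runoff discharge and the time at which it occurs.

Subtracting baseflow gives direct-runoff ordinates: 0.00, 65.15, 156.69, 141.04, 126.88, 114.13, 102.68, 92.42, 83.17, 74.82, 67.36, 60.61, 54.55, 0.00 m³/s.
The maximum is 156.69 m³/s, occurring at the reading for t = 8 h.

Q_p = 156.69 m³/s at t = 8 h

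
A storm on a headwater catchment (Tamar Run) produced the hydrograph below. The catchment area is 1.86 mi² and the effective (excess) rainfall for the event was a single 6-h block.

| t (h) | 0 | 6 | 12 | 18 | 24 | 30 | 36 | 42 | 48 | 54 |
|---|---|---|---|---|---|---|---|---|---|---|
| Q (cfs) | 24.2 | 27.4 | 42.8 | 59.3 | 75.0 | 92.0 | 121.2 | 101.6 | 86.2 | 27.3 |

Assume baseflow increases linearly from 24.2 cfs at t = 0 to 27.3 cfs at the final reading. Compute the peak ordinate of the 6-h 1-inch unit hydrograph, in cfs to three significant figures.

U_p ≈ 47.5 cfs

Direct runoff: 0.00, 2.86, 17.91, 34.07, 49.42, 66.08, 94.93, 74.99, 59.24, 0.00 cfs; ΣQ_DR = 399.5 cfs, peak = 94.93 cfs.
Runoff depth d = ΣQ_DR·Δt / A = 399.5 × 21600 / (1.86 mi²) = 1.997 in.
The 1-inch UH is the DRH scaled by (1 in)/d, so U_p = 94.93 × 1/1.997 = 47.5 cfs.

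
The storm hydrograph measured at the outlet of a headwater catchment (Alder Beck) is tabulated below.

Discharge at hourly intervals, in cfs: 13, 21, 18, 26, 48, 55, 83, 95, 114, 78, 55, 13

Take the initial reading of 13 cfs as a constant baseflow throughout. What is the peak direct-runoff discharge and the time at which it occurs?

Q_p = 101.0 cfs at t = 8 h

Subtracting baseflow gives direct-runoff ordinates: 0.0, 8.0, 5.0, 13.0, 35.0, 42.0, 70.0, 82.0, 101.0, 65.0, 42.0, 0.0 cfs.
The maximum is 101.0 cfs, occurring at the reading for t = 8 h.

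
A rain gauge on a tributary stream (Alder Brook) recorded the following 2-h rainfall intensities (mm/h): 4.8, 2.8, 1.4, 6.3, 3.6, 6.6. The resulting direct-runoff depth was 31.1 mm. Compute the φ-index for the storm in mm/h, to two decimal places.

Only the 5 blocks with intensity above φ contribute runoff: 4.8, 2.8, 6.3, 3.6, 6.6 mm/h.
Σ(I−φ)·Δt = d  ⇒  (4.8+2.8+6.3+3.6+6.6 − 5φ)·2 = 31.1
φ = (24.10 − 31.1/2) / 5 = 1.71 mm/h.

φ ≈ 1.71 mm/h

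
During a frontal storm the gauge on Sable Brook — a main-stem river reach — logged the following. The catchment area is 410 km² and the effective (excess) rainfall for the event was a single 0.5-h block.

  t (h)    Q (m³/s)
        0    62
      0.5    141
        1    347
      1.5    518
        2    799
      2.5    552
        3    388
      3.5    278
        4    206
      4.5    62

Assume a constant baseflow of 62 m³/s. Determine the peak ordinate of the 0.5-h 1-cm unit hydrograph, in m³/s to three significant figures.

Direct runoff: 0.0, 79.0, 285.0, 456.0, 737.0, 490.0, 326.0, 216.0, 144.0, 0.0 m³/s; ΣQ_DR = 2733 m³/s, peak = 737.0 m³/s.
Runoff depth d = ΣQ_DR·Δt / A = 2733 × 1800 / (410 km²) = 12.00 mm.
The 1-cm UH is the DRH scaled by (10 mm)/d, so U_p = 737.0 × 10/12.00 = 614 m³/s.

U_p ≈ 614 m³/s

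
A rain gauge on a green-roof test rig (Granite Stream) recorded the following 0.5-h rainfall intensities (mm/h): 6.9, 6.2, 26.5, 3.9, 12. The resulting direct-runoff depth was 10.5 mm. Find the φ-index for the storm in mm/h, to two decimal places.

Only the 2 blocks with intensity above φ contribute runoff: 26.5, 12 mm/h.
Σ(I−φ)·Δt = d  ⇒  (26.5+12 − 2φ)·0.5 = 10.5
φ = (38.50 − 10.5/0.5) / 2 = 8.75 mm/h.

φ ≈ 8.75 mm/h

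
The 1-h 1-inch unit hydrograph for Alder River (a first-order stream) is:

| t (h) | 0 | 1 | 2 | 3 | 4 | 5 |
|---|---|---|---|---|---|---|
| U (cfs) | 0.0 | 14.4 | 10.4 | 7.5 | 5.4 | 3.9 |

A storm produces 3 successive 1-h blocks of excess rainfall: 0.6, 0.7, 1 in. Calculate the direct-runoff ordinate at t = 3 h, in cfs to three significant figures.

By discrete convolution, Q_j = Σ (P_i / 1 in) · U_{j−i}.
At t = 3 h (j=3): Q = (0.6/1)·7.5 + (0.7/1)·10.4 + (1/1)·14.4 = 26.2 cfs.

Q ≈ 26.2 cfs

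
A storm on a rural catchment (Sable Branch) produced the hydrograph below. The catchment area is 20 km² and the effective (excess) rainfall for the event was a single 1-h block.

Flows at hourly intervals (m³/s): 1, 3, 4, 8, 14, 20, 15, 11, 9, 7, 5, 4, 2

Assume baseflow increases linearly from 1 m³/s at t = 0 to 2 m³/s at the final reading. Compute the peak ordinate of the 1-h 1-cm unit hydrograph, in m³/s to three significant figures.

U_p ≈ 12.4 m³/s

Direct runoff: 0.00, 1.92, 2.83, 6.75, 12.67, 18.58, 13.50, 9.42, 7.33, 5.25, 3.17, 2.08, 0.00 m³/s; ΣQ_DR = 83.50 m³/s, peak = 18.58 m³/s.
Runoff depth d = ΣQ_DR·Δt / A = 83.50 × 3600 / (20 km²) = 15.03 mm.
The 1-cm UH is the DRH scaled by (10 mm)/d, so U_p = 18.58 × 10/15.03 = 12.4 m³/s.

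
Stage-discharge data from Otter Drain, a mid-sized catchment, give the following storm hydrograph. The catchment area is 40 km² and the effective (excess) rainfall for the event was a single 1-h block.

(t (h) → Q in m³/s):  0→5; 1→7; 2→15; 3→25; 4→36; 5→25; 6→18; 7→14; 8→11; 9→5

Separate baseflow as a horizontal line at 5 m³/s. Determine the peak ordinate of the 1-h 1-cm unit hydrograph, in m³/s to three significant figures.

Direct runoff: 0.0, 2.0, 10.0, 20.0, 31.0, 20.0, 13.0, 9.0, 6.0, 0.0 m³/s; ΣQ_DR = 111.0 m³/s, peak = 31.0 m³/s.
Runoff depth d = ΣQ_DR·Δt / A = 111.0 × 3600 / (40 km²) = 9.990 mm.
The 1-cm UH is the DRH scaled by (10 mm)/d, so U_p = 31.0 × 10/9.990 = 31.0 m³/s.

U_p ≈ 31.0 m³/s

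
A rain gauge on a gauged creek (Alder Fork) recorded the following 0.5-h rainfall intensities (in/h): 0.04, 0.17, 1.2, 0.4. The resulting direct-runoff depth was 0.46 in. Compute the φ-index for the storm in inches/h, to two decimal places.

φ ≈ 0.34 in/h

Only the 2 blocks with intensity above φ contribute runoff: 1.2, 0.4 in/h.
Σ(I−φ)·Δt = d  ⇒  (1.2+0.4 − 2φ)·0.5 = 0.46
φ = (1.600 − 0.46/0.5) / 2 = 0.34 in/h.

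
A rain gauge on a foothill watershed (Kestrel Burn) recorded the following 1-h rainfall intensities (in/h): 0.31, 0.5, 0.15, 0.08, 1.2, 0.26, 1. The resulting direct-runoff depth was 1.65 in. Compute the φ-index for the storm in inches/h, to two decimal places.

φ ≈ 0.35 in/h

Only the 3 blocks with intensity above φ contribute runoff: 0.5, 1.2, 1 in/h.
Σ(I−φ)·Δt = d  ⇒  (0.5+1.2+1 − 3φ)·1 = 1.65
φ = (2.700 − 1.65/1) / 3 = 0.35 in/h.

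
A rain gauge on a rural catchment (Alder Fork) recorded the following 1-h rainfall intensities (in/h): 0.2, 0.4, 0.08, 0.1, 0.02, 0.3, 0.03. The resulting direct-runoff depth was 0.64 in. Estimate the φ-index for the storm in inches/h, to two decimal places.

Only the 4 blocks with intensity above φ contribute runoff: 0.2, 0.4, 0.1, 0.3 in/h.
Σ(I−φ)·Δt = d  ⇒  (0.2+0.4+0.1+0.3 − 4φ)·1 = 0.64
φ = (1.000 − 0.64/1) / 4 = 0.09 in/h.

φ ≈ 0.09 in/h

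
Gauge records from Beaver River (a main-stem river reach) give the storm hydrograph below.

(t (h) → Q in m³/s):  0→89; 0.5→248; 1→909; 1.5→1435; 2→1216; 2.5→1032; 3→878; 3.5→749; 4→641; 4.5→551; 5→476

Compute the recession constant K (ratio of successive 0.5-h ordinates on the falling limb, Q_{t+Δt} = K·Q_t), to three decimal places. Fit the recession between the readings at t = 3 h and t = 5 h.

Using the recession-limb readings at t = 3 h and t = 5 h: Q falls from 878 to 476 m³/s over 4 intervals.
K = (Q₂/Q₁)^(1/4) = (476/878)^(1/4) = 0.858.

K ≈ 0.858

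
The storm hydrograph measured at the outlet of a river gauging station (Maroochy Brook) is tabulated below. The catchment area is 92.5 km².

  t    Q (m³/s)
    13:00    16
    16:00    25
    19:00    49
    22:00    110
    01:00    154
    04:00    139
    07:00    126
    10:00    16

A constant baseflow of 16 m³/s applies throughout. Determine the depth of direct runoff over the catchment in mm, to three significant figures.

Direct runoff: 0.0, 9.0, 33.0, 94.0, 138.0, 123.0, 110.0, 0.0 m³/s; ΣQ_DR = 507.0 m³/s.
V = ΣQ_DR · Δt = 507.0 × 10800 s = 5.476 × 10^6 m³.
Over A = 92.5 km², depth = V / A = 59.2 mm.

d ≈ 59.2 mm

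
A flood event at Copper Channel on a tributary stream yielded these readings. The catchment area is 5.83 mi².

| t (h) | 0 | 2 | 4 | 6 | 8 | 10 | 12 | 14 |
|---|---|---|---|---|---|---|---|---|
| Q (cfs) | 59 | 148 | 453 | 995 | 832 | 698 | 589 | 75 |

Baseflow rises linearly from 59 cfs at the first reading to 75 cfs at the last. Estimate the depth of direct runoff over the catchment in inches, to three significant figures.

d ≈ 1.76 in

Direct runoff: 0.00, 86.71, 389.43, 929.14, 763.86, 627.57, 516.29, 0.00 cfs; ΣQ_DR = 3313 cfs.
V = ΣQ_DR · Δt = 3313 × 7200 s = 2.385 × 10^7 ft³.
Over A = 5.83 mi², depth = V / A = 1.76 in.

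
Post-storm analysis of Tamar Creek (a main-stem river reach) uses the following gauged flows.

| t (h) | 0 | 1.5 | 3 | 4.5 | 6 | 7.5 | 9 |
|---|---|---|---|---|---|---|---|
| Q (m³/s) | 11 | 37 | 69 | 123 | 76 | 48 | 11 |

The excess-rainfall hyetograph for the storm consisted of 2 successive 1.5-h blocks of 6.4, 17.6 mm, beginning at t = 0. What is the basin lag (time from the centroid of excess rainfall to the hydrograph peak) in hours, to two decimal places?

t_L ≈ 2.65 h

Centroid of excess rainfall: t_c = Σ P_i·t̄_i / ΣP_i = 1.8500 h (block centres at 0.75, 2.25 h).
Hydrograph peak occurs at t = 4.5 h, so basin lag t_L = 4.5 − 1.8500 = 2.65 h.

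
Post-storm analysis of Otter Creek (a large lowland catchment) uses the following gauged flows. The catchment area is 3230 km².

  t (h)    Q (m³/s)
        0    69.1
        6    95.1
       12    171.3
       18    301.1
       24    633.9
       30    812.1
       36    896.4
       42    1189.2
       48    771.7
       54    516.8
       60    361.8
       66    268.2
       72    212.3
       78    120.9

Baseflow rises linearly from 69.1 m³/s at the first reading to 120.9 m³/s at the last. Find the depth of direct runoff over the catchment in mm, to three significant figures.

d ≈ 34.0 mm

Direct runoff: 0.00, 22.02, 94.23, 220.05, 548.86, 723.08, 803.39, 1092.21, 670.72, 411.84, 252.85, 155.27, 95.38, 0.00 m³/s; ΣQ_DR = 5090 m³/s.
V = ΣQ_DR · Δt = 5090 × 21600 s = 1.099 × 10^8 m³.
Over A = 3230 km², depth = V / A = 34.0 mm.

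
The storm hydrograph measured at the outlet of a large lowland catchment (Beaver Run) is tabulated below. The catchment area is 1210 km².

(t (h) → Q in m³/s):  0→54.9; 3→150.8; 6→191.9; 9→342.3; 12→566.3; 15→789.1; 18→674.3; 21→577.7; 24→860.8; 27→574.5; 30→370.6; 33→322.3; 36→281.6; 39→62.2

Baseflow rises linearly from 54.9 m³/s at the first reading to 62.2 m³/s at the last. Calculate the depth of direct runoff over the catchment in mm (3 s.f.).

Direct runoff: 0.00, 95.34, 135.88, 285.72, 509.15, 731.39, 616.03, 518.87, 801.41, 514.55, 310.08, 261.22, 219.96, 0.00 m³/s; ΣQ_DR = 5000 m³/s.
V = ΣQ_DR · Δt = 5000 × 10800 s = 5.400 × 10^7 m³.
Over A = 1210 km², depth = V / A = 44.6 mm.

d ≈ 44.6 mm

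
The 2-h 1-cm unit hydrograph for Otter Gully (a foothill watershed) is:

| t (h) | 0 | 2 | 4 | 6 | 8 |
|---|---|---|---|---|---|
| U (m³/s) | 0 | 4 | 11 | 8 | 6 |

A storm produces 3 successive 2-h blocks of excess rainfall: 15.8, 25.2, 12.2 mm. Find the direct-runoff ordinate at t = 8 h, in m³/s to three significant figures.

By discrete convolution, Q_j = Σ (P_i / 10 mm) · U_{j−i}.
At t = 8 h (j=4): Q = (15.8/10)·6 + (25.2/10)·8 + (12.2/10)·11 = 43.1 m³/s.

Q ≈ 43.1 m³/s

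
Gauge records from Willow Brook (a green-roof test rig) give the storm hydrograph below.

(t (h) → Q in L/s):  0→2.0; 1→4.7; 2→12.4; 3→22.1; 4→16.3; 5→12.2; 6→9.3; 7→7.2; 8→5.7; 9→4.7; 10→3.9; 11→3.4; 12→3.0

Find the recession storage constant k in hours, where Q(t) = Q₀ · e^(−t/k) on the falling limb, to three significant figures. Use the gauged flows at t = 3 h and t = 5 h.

On the falling limb, Q drops from 22.1 to 12.2 L/s between t = 3 h and t = 5 h (Δt = 2 h).
k = −Δt / ln(Q₂/Q₁) = −2 / ln(12.2/22.1) = 3.37 h.

k ≈ 3.37 h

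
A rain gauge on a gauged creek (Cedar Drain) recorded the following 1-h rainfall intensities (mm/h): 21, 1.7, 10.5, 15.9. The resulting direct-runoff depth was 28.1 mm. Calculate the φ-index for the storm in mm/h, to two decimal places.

Only the 3 blocks with intensity above φ contribute runoff: 21, 10.5, 15.9 mm/h.
Σ(I−φ)·Δt = d  ⇒  (21+10.5+15.9 − 3φ)·1 = 28.1
φ = (47.40 − 28.1/1) / 3 = 6.43 mm/h.

φ ≈ 6.43 mm/h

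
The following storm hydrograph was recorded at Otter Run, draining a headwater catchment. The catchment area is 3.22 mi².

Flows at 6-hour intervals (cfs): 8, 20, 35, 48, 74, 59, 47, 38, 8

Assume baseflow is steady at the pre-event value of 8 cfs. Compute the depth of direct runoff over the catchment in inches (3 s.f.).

Direct runoff: 0.0, 12.0, 27.0, 40.0, 66.0, 51.0, 39.0, 30.0, 0.0 cfs; ΣQ_DR = 265.0 cfs.
V = ΣQ_DR · Δt = 265.0 × 21600 s = 5.724 × 10^6 ft³.
Over A = 3.22 mi², depth = V / A = 0.765 in.

d ≈ 0.765 in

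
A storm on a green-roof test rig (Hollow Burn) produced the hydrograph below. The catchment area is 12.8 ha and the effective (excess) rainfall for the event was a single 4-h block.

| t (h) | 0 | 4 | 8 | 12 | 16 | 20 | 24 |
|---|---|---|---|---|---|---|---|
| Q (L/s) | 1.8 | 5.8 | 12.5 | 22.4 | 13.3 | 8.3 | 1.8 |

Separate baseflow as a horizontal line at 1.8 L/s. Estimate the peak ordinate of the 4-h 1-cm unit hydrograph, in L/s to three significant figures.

U_p ≈ 34.4 L/s

Direct runoff: 0.0, 4.0, 10.7, 20.6, 11.5, 6.5, 0.0 L/s; ΣQ_DR = 53.30 L/s, peak = 20.6 L/s.
Runoff depth d = ΣQ_DR·Δt / A = 53.30 × 14400 / (12.8 ha) = 5.996 mm.
The 1-cm UH is the DRH scaled by (10 mm)/d, so U_p = 20.6 × 10/5.996 = 34.4 L/s.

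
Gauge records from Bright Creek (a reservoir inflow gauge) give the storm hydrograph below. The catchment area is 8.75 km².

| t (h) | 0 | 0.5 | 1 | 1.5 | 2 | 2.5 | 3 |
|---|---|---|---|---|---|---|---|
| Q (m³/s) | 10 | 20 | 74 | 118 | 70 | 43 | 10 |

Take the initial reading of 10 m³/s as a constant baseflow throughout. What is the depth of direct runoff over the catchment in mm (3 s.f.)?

Direct runoff: 0.0, 10.0, 64.0, 108.0, 60.0, 33.0, 0.0 m³/s; ΣQ_DR = 275.0 m³/s.
V = ΣQ_DR · Δt = 275.0 × 1800 s = 4.950 × 10^5 m³.
Over A = 8.75 km², depth = V / A = 56.6 mm.

d ≈ 56.6 mm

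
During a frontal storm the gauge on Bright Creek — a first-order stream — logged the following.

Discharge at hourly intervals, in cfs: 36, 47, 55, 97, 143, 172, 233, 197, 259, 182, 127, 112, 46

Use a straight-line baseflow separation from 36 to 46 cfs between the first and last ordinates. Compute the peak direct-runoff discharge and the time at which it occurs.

Subtracting baseflow gives direct-runoff ordinates: 0.00, 10.17, 17.33, 58.50, 103.67, 131.83, 192.00, 155.17, 216.33, 138.50, 82.67, 66.83, 0.00 cfs.
The maximum is 216.33 cfs, occurring at the reading for t = 8 h.

Q_p = 216.33 cfs at t = 8 h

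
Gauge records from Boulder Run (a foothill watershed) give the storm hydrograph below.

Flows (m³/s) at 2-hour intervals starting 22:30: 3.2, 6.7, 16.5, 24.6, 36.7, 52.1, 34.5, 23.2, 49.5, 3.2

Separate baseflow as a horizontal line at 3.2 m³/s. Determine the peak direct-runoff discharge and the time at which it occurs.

Subtracting baseflow gives direct-runoff ordinates: 0.0, 3.5, 13.3, 21.4, 33.5, 48.9, 31.3, 20.0, 46.3, 0.0 m³/s.
The maximum is 48.9 m³/s, occurring at the reading for t = 08:30.

Q_p = 48.9 m³/s at t = 08:30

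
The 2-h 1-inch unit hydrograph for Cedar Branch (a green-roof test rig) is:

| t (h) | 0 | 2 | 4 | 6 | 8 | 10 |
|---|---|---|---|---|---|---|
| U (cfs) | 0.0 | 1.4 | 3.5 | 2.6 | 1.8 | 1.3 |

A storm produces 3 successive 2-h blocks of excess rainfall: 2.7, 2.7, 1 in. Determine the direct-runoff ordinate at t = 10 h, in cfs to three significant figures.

By discrete convolution, Q_j = Σ (P_i / 1 in) · U_{j−i}.
At t = 10 h (j=5): Q = (2.7/1)·1.3 + (2.7/1)·1.8 + (1/1)·2.6 = 11.0 cfs.

Q ≈ 11.0 cfs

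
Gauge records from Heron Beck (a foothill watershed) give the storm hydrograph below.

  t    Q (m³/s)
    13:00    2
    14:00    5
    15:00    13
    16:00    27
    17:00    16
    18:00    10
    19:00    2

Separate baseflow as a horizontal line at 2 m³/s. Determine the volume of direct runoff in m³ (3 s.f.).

Direct-runoff ordinates (Q − Q_b): 0.0, 3.0, 11.0, 25.0, 14.0, 8.0, 0.0 m³/s.
ΣQ_DR = 61.00 m³/s.
With Δt = 1 h = 3600 s, V = ΣQ_DR · Δt = 61.00 × 3600 = 2.20 × 10^5 m³.

V ≈ 2.20 × 10^5 m³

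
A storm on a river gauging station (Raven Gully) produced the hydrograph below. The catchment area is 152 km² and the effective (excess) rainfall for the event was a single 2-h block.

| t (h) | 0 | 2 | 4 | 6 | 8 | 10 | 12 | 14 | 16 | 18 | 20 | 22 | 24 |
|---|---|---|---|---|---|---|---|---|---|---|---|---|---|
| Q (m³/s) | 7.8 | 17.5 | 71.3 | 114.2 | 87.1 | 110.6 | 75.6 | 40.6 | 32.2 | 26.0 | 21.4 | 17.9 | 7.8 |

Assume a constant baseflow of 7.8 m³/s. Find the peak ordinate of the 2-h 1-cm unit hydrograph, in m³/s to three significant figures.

Direct runoff: 0.0, 9.7, 63.5, 106.4, 79.3, 102.8, 67.8, 32.8, 24.4, 18.2, 13.6, 10.1, 0.0 m³/s; ΣQ_DR = 528.6 m³/s, peak = 106.4 m³/s.
Runoff depth d = ΣQ_DR·Δt / A = 528.6 × 7200 / (152 km²) = 25.04 mm.
The 1-cm UH is the DRH scaled by (10 mm)/d, so U_p = 106.4 × 10/25.04 = 42.5 m³/s.

U_p ≈ 42.5 m³/s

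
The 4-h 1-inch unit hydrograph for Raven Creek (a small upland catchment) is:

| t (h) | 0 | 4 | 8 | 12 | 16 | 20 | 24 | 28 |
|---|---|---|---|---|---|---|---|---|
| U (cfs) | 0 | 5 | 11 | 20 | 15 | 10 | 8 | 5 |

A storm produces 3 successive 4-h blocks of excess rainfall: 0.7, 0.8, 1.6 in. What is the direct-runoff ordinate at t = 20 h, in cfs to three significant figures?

By discrete convolution, Q_j = Σ (P_i / 1 in) · U_{j−i}.
At t = 20 h (j=5): Q = (0.7/1)·10 + (0.8/1)·15 + (1.6/1)·20 = 51.0 cfs.

Q ≈ 51.0 cfs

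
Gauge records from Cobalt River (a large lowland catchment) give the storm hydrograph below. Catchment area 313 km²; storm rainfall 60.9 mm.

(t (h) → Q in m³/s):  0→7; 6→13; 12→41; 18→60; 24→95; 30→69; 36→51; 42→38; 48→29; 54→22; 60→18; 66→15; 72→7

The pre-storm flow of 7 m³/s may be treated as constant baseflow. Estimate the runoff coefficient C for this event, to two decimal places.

C ≈ 0.42

ΣQ_DR = 374.0 m³/s; V = ΣQ_DR·Δt = 8.078 × 10^6 m³.
Runoff depth d = V / A = 25.81 mm.
C = d / P = 25.81 / 60.9 = 0.42.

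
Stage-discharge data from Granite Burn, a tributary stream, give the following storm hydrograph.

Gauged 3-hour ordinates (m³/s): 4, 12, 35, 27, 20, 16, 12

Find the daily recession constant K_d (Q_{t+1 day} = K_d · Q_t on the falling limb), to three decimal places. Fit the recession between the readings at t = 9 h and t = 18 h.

Between t = 9 h and t = 18 h the flow falls from 27 to 12 m³/s over 3×3 h = 9 h.
Per-interval ratio K = (12/27)^(1/3) = 0.7631; K_d = K^(24/3) = 0.115.

K_d ≈ 0.115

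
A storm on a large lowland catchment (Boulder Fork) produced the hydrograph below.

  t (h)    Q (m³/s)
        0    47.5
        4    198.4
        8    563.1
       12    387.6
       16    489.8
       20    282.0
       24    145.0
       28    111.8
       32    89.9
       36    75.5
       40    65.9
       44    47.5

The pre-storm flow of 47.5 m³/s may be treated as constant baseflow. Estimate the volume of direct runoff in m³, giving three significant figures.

Direct-runoff ordinates (Q − Q_b): 0.0, 150.9, 515.6, 340.1, 442.3, 234.5, 97.5, 64.3, 42.4, 28.0, 18.4, 0.0 m³/s.
ΣQ_DR = 1934 m³/s.
With Δt = 4 h = 14400 s, V = ΣQ_DR · Δt = 1934 × 14400 = 2.78 × 10^7 m³.

V ≈ 2.78 × 10^7 m³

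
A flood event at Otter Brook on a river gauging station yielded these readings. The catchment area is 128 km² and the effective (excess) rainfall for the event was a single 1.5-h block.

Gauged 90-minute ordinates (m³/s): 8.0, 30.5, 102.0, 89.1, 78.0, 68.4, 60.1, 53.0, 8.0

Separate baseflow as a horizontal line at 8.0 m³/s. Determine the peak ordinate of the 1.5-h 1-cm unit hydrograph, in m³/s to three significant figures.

U_p ≈ 52.4 m³/s

Direct runoff: 0.0, 22.5, 94.0, 81.1, 70.0, 60.4, 52.1, 45.0, 0.0 m³/s; ΣQ_DR = 425.1 m³/s, peak = 94.0 m³/s.
Runoff depth d = ΣQ_DR·Δt / A = 425.1 × 5400 / (128 km²) = 17.93 mm.
The 1-cm UH is the DRH scaled by (10 mm)/d, so U_p = 94.0 × 10/17.93 = 52.4 m³/s.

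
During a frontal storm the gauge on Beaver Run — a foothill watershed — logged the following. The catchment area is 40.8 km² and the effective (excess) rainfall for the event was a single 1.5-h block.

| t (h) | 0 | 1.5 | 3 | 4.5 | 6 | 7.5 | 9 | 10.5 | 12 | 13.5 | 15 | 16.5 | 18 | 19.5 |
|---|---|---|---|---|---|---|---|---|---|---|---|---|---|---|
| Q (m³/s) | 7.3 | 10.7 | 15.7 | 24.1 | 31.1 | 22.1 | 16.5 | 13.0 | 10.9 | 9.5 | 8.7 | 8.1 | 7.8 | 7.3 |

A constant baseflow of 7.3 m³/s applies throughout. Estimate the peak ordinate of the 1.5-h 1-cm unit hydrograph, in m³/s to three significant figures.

U_p ≈ 19.8 m³/s

Direct runoff: 0.0, 3.4, 8.4, 16.8, 23.8, 14.8, 9.2, 5.7, 3.6, 2.2, 1.4, 0.8, 0.5, 0.0 m³/s; ΣQ_DR = 90.60 m³/s, peak = 23.8 m³/s.
Runoff depth d = ΣQ_DR·Δt / A = 90.60 × 5400 / (40.8 km²) = 11.99 mm.
The 1-cm UH is the DRH scaled by (10 mm)/d, so U_p = 23.8 × 10/11.99 = 19.8 m³/s.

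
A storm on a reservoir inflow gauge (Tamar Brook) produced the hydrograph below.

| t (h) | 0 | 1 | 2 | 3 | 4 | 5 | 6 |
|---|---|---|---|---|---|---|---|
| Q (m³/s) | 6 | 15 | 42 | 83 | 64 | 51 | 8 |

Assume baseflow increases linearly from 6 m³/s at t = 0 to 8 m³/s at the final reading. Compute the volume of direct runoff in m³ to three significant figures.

V ≈ 7.92 × 10^5 m³

Direct-runoff ordinates (Q − Q_b): 0.00, 8.67, 35.33, 76.00, 56.67, 43.33, 0.00 m³/s.
ΣQ_DR = 220.0 m³/s.
With Δt = 1 h = 3600 s, V = ΣQ_DR · Δt = 220.0 × 3600 = 7.92 × 10^5 m³.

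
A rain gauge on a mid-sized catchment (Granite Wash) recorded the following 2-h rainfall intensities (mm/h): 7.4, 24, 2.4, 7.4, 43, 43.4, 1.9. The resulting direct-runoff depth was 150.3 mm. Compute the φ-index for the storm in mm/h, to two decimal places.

φ ≈ 11.75 mm/h

Only the 3 blocks with intensity above φ contribute runoff: 24, 43, 43.4 mm/h.
Σ(I−φ)·Δt = d  ⇒  (24+43+43.4 − 3φ)·2 = 150.3
φ = (110.4 − 150.3/2) / 3 = 11.75 mm/h.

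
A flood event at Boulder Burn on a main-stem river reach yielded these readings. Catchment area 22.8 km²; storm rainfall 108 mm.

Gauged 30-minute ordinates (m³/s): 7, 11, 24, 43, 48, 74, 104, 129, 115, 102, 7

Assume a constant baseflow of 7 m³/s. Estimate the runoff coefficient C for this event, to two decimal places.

C ≈ 0.43

ΣQ_DR = 587.0 m³/s; V = ΣQ_DR·Δt = 1.057 × 10^6 m³.
Runoff depth d = V / A = 46.34 mm.
C = d / P = 46.34 / 108 = 0.43.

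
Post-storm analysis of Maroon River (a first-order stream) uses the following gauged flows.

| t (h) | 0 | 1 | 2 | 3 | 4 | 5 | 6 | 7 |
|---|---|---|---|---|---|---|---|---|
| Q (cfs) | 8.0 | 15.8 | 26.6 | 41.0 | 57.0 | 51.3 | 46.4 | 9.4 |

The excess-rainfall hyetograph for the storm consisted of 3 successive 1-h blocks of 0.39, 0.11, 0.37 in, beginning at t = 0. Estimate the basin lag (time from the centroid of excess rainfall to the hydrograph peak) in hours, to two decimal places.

Centroid of excess rainfall: t_c = Σ P_i·t̄_i / ΣP_i = 1.4770 h (block centres at 0.5, 1.5, 2.5 h).
Hydrograph peak occurs at t = 4 h, so basin lag t_L = 4 − 1.4770 = 2.52 h.

t_L ≈ 2.52 h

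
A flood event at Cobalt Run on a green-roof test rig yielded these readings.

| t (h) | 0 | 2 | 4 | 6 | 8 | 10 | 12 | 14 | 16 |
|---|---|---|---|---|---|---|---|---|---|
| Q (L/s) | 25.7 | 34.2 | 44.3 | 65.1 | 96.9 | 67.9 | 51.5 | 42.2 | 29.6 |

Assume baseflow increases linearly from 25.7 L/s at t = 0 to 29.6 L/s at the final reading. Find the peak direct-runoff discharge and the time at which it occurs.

Subtracting baseflow gives direct-runoff ordinates: 0.00, 8.01, 17.62, 37.94, 69.25, 39.76, 22.88, 13.09, 0.00 L/s.
The maximum is 69.25 L/s, occurring at the reading for t = 8 h.

Q_p = 69.25 L/s at t = 8 h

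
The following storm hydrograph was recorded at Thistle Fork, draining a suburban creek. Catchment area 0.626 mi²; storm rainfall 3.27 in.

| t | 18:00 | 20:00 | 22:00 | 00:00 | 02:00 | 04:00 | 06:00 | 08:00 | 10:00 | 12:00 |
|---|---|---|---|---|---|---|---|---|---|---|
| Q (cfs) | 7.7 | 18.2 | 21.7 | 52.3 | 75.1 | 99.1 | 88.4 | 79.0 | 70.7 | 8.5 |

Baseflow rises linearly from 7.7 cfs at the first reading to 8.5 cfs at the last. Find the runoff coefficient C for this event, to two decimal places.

C ≈ 0.67

ΣQ_DR = 439.7 cfs; V = ΣQ_DR·Δt = 3.166 × 10^6 ft³.
Runoff depth d = V / A = 2.177 in.
C = d / P = 2.177 / 3.27 = 0.67.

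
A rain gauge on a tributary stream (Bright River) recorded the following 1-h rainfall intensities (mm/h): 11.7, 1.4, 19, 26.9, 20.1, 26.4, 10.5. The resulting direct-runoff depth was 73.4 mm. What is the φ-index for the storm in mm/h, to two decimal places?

Only the 6 blocks with intensity above φ contribute runoff: 11.7, 19, 26.9, 20.1, 26.4, 10.5 mm/h.
Σ(I−φ)·Δt = d  ⇒  (11.7+19+26.9+20.1+26.4+10.5 − 6φ)·1 = 73.4
φ = (114.6 − 73.4/1) / 6 = 6.87 mm/h.

φ ≈ 6.87 mm/h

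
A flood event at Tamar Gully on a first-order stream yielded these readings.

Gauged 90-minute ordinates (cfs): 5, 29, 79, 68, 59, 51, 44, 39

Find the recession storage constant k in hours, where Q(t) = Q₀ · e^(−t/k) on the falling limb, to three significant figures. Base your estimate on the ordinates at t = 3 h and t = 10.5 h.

k ≈ 10.6 h

On the falling limb, Q drops from 79 to 39 cfs between t = 3 h and t = 10.5 h (Δt = 7.5 h).
k = −Δt / ln(Q₂/Q₁) = −7.5 / ln(39/79) = 10.6 h.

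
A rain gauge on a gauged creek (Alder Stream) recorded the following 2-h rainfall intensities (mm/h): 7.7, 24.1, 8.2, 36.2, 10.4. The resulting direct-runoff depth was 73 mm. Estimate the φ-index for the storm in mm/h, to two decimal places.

Only the 2 blocks with intensity above φ contribute runoff: 24.1, 36.2 mm/h.
Σ(I−φ)·Δt = d  ⇒  (24.1+36.2 − 2φ)·2 = 73
φ = (60.30 − 73/2) / 2 = 11.90 mm/h.

φ ≈ 11.90 mm/h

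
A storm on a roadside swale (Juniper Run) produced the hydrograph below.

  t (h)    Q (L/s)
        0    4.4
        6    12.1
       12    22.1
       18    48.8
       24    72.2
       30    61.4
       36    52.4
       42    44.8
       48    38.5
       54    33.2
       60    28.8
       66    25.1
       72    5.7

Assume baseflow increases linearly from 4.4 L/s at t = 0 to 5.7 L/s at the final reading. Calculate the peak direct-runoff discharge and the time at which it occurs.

Q_p = 67.37 L/s at t = 24 h

Subtracting baseflow gives direct-runoff ordinates: 0.00, 7.59, 17.48, 44.08, 67.37, 56.46, 47.35, 39.64, 33.23, 27.82, 23.32, 19.51, 0.00 L/s.
The maximum is 67.37 L/s, occurring at the reading for t = 24 h.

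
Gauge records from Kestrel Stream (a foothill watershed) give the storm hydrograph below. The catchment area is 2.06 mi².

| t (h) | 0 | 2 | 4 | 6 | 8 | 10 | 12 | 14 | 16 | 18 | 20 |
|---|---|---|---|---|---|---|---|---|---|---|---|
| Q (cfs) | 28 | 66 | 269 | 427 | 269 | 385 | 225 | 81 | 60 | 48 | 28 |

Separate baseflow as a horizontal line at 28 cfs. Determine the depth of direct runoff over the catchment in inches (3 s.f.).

Direct runoff: 0.0, 38.0, 241.0, 399.0, 241.0, 357.0, 197.0, 53.0, 32.0, 20.0, 0.0 cfs; ΣQ_DR = 1578 cfs.
V = ΣQ_DR · Δt = 1578 × 7200 s = 1.136 × 10^7 ft³.
Over A = 2.06 mi², depth = V / A = 2.37 in.

d ≈ 2.37 in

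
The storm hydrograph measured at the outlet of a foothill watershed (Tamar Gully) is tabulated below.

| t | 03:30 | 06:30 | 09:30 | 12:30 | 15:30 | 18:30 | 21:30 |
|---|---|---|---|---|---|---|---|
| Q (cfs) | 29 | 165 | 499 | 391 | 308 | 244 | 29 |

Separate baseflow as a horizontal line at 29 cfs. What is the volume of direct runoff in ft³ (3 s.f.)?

V ≈ 1.58 × 10^7 ft³

Direct-runoff ordinates (Q − Q_b): 0.0, 136.0, 470.0, 362.0, 279.0, 215.0, 0.0 cfs.
ΣQ_DR = 1462 cfs.
With Δt = 3 h = 10800 s, V = ΣQ_DR · Δt = 1462 × 10800 = 1.58 × 10^7 ft³.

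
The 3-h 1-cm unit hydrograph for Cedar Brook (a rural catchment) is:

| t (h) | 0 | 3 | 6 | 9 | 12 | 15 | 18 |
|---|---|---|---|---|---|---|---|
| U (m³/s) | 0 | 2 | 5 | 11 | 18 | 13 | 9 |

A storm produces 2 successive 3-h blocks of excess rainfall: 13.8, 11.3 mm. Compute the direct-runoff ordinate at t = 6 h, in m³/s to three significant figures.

By discrete convolution, Q_j = Σ (P_i / 10 mm) · U_{j−i}.
At t = 6 h (j=2): Q = (13.8/10)·5 + (11.3/10)·2 = 9.16 m³/s.

Q ≈ 9.16 m³/s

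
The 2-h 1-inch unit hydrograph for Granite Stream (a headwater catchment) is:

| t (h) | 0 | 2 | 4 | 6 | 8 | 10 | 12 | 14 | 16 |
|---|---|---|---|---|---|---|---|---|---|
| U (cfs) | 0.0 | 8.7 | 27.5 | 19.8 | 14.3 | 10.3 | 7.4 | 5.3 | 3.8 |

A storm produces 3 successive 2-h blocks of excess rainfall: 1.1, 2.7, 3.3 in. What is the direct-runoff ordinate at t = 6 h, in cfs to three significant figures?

By discrete convolution, Q_j = Σ (P_i / 1 in) · U_{j−i}.
At t = 6 h (j=3): Q = (1.1/1)·19.8 + (2.7/1)·27.5 + (3.3/1)·8.7 = 125 cfs.

Q ≈ 125 cfs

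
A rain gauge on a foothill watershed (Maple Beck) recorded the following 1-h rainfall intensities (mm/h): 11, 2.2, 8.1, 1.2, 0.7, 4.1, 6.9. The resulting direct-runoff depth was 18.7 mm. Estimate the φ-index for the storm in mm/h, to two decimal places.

φ ≈ 2.85 mm/h

Only the 4 blocks with intensity above φ contribute runoff: 11, 8.1, 4.1, 6.9 mm/h.
Σ(I−φ)·Δt = d  ⇒  (11+8.1+4.1+6.9 − 4φ)·1 = 18.7
φ = (30.10 − 18.7/1) / 4 = 2.85 mm/h.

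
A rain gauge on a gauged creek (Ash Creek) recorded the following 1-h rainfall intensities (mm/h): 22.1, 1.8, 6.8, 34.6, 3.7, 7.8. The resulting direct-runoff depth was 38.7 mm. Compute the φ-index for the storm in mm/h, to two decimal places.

Only the 2 blocks with intensity above φ contribute runoff: 22.1, 34.6 mm/h.
Σ(I−φ)·Δt = d  ⇒  (22.1+34.6 − 2φ)·1 = 38.7
φ = (56.70 − 38.7/1) / 2 = 9.00 mm/h.

φ ≈ 9.00 mm/h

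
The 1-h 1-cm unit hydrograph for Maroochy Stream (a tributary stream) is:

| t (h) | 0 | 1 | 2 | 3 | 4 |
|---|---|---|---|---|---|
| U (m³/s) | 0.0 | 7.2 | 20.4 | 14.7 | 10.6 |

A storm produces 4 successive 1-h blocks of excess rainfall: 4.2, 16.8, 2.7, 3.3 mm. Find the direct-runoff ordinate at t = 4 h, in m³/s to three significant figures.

By discrete convolution, Q_j = Σ (P_i / 10 mm) · U_{j−i}.
At t = 4 h (j=4): Q = (4.2/10)·10.6 + (16.8/10)·14.7 + (2.7/10)·20.4 + (3.3/10)·7.2 = 37.0 m³/s.

Q ≈ 37.0 m³/s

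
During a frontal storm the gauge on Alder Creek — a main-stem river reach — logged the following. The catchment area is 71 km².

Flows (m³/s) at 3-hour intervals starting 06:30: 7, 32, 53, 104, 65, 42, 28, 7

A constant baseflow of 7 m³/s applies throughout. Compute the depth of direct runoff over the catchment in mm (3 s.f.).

d ≈ 42.9 mm

Direct runoff: 0.0, 25.0, 46.0, 97.0, 58.0, 35.0, 21.0, 0.0 m³/s; ΣQ_DR = 282.0 m³/s.
V = ΣQ_DR · Δt = 282.0 × 10800 s = 3.046 × 10^6 m³.
Over A = 71 km², depth = V / A = 42.9 mm.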